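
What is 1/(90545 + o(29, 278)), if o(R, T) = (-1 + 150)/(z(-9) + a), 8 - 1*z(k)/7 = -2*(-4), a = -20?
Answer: 20/1810751 ≈ 1.1045e-5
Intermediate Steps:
z(k) = 0 (z(k) = 56 - (-14)*(-4) = 56 - 7*8 = 56 - 56 = 0)
o(R, T) = -149/20 (o(R, T) = (-1 + 150)/(0 - 20) = 149/(-20) = 149*(-1/20) = -149/20)
1/(90545 + o(29, 278)) = 1/(90545 - 149/20) = 1/(1810751/20) = 20/1810751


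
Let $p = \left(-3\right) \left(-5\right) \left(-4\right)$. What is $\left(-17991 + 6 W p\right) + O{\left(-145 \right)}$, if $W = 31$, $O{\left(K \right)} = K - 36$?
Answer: $-29332$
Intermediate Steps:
$O{\left(K \right)} = -36 + K$
$p = -60$ ($p = 15 \left(-4\right) = -60$)
$\left(-17991 + 6 W p\right) + O{\left(-145 \right)} = \left(-17991 + 6 \cdot 31 \left(-60\right)\right) - 181 = \left(-17991 + 186 \left(-60\right)\right) - 181 = \left(-17991 - 11160\right) - 181 = -29151 - 181 = -29332$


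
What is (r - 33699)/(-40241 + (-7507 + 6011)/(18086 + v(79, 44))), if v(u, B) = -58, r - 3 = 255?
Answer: 150718587/181366561 ≈ 0.83102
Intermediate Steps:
r = 258 (r = 3 + 255 = 258)
(r - 33699)/(-40241 + (-7507 + 6011)/(18086 + v(79, 44))) = (258 - 33699)/(-40241 + (-7507 + 6011)/(18086 - 58)) = -33441/(-40241 - 1496/18028) = -33441/(-40241 - 1496*1/18028) = -33441/(-40241 - 374/4507) = -33441/(-181366561/4507) = -33441*(-4507/181366561) = 150718587/181366561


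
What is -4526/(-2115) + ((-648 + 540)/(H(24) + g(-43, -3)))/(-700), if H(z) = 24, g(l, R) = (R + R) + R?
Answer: 795857/370125 ≈ 2.1502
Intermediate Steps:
g(l, R) = 3*R (g(l, R) = 2*R + R = 3*R)
-4526/(-2115) + ((-648 + 540)/(H(24) + g(-43, -3)))/(-700) = -4526/(-2115) + ((-648 + 540)/(24 + 3*(-3)))/(-700) = -4526*(-1/2115) - 108/(24 - 9)*(-1/700) = 4526/2115 - 108/15*(-1/700) = 4526/2115 - 108*1/15*(-1/700) = 4526/2115 - 36/5*(-1/700) = 4526/2115 + 9/875 = 795857/370125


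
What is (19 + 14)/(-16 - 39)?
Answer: -3/5 ≈ -0.60000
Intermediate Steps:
(19 + 14)/(-16 - 39) = 33/(-55) = -1/55*33 = -3/5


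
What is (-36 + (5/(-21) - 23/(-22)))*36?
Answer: -97554/77 ≈ -1266.9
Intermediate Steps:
(-36 + (5/(-21) - 23/(-22)))*36 = (-36 + (5*(-1/21) - 23*(-1/22)))*36 = (-36 + (-5/21 + 23/22))*36 = (-36 + 373/462)*36 = -16259/462*36 = -97554/77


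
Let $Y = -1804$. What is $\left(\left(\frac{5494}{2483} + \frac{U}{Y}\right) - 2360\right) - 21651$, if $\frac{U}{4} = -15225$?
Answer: $- \frac{26848028694}{1119833} \approx -23975.0$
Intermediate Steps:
$U = -60900$ ($U = 4 \left(-15225\right) = -60900$)
$\left(\left(\frac{5494}{2483} + \frac{U}{Y}\right) - 2360\right) - 21651 = \left(\left(\frac{5494}{2483} - \frac{60900}{-1804}\right) - 2360\right) - 21651 = \left(\left(5494 \cdot \frac{1}{2483} - - \frac{15225}{451}\right) - 2360\right) - 21651 = \left(\left(\frac{5494}{2483} + \frac{15225}{451}\right) - 2360\right) - 21651 = \left(\frac{40281469}{1119833} - 2360\right) - 21651 = - \frac{2602524411}{1119833} - 21651 = - \frac{26848028694}{1119833}$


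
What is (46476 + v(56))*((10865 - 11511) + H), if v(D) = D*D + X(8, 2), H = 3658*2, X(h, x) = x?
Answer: 330925380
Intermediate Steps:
H = 7316
v(D) = 2 + D² (v(D) = D*D + 2 = D² + 2 = 2 + D²)
(46476 + v(56))*((10865 - 11511) + H) = (46476 + (2 + 56²))*((10865 - 11511) + 7316) = (46476 + (2 + 3136))*(-646 + 7316) = (46476 + 3138)*6670 = 49614*6670 = 330925380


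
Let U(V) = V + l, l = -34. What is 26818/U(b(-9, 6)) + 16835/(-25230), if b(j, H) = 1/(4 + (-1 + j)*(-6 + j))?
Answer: -6952488319/8805270 ≈ -789.58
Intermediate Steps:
U(V) = -34 + V (U(V) = V - 34 = -34 + V)
26818/U(b(-9, 6)) + 16835/(-25230) = 26818/(-34 + 1/(10 + (-9)² - 7*(-9))) + 16835/(-25230) = 26818/(-34 + 1/(10 + 81 + 63)) + 16835*(-1/25230) = 26818/(-34 + 1/154) - 3367/5046 = 26818/(-5235/154) - 3367/5046 = 26818*(-154/5235) - 3367/5046 = -4129972/5235 - 3367/5046 = -6952488319/8805270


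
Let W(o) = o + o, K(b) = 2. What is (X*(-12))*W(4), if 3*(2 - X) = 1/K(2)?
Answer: -176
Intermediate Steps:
W(o) = 2*o
X = 11/6 (X = 2 - ⅓/2 = 2 - ⅓*½ = 2 - ⅙ = 11/6 ≈ 1.8333)
(X*(-12))*W(4) = ((11/6)*(-12))*(2*4) = -22*8 = -176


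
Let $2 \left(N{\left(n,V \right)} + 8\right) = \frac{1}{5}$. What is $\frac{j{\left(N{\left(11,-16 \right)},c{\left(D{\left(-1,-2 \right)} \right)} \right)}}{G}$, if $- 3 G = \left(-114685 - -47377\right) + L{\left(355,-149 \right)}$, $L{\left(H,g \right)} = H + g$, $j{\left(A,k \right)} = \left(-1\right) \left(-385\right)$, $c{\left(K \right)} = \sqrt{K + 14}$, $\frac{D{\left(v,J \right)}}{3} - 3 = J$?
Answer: $\frac{165}{9586} \approx 0.017213$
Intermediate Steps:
$D{\left(v,J \right)} = 9 + 3 J$
$N{\left(n,V \right)} = - \frac{79}{10}$ ($N{\left(n,V \right)} = -8 + \frac{1}{2 \cdot 5} = -8 + \frac{1}{2} \cdot \frac{1}{5} = -8 + \frac{1}{10} = - \frac{79}{10}$)
$c{\left(K \right)} = \sqrt{14 + K}$
$j{\left(A,k \right)} = 385$
$G = \frac{67102}{3}$ ($G = - \frac{\left(-114685 - -47377\right) + \left(355 - 149\right)}{3} = - \frac{\left(-114685 + 47377\right) + 206}{3} = - \frac{-67308 + 206}{3} = \left(- \frac{1}{3}\right) \left(-67102\right) = \frac{67102}{3} \approx 22367.0$)
$\frac{j{\left(N{\left(11,-16 \right)},c{\left(D{\left(-1,-2 \right)} \right)} \right)}}{G} = \frac{385}{\frac{67102}{3}} = 385 \cdot \frac{3}{67102} = \frac{165}{9586}$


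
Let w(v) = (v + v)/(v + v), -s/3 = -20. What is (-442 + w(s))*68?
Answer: -29988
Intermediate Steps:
s = 60 (s = -3*(-20) = 60)
w(v) = 1 (w(v) = (2*v)/((2*v)) = (2*v)*(1/(2*v)) = 1)
(-442 + w(s))*68 = (-442 + 1)*68 = -441*68 = -29988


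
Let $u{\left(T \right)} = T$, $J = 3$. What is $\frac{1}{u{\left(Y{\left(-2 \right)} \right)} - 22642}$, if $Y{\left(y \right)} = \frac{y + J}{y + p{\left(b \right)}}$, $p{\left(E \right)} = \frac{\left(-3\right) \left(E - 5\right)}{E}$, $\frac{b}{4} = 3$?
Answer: $- \frac{15}{339634} \approx -4.4165 \cdot 10^{-5}$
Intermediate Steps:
$b = 12$ ($b = 4 \cdot 3 = 12$)
$p{\left(E \right)} = \frac{15 - 3 E}{E}$ ($p{\left(E \right)} = \frac{\left(-3\right) \left(-5 + E\right)}{E} = \frac{15 - 3 E}{E}$)
$Y{\left(y \right)} = \frac{3 + y}{- \frac{7}{4} + y}$ ($Y{\left(y \right)} = \frac{y + 3}{y - \left(3 - \frac{15}{12}\right)} = \frac{3 + y}{y + \left(-3 + 15 \cdot \frac{1}{12}\right)} = \frac{3 + y}{y + \left(-3 + \frac{5}{4}\right)} = \frac{3 + y}{y - \frac{7}{4}} = \frac{3 + y}{- \frac{7}{4} + y}$)
$\frac{1}{u{\left(Y{\left(-2 \right)} \right)} - 22642} = \frac{1}{\frac{4 \left(3 - 2\right)}{-7 + 4 \left(-2\right)} - 22642} = \frac{1}{4 \frac{1}{-7 - 8} \cdot 1 - 22642} = \frac{1}{4 \frac{1}{-15} \cdot 1 - 22642} = \frac{1}{4 \left(- \frac{1}{15}\right) 1 - 22642} = \frac{1}{- \frac{4}{15} - 22642} = \frac{1}{- \frac{339634}{15}} = - \frac{15}{339634}$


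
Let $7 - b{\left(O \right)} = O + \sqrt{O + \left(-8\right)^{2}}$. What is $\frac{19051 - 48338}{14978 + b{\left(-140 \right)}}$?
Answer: $- \frac{442965875}{228765701} - \frac{58574 i \sqrt{19}}{228765701} \approx -1.9363 - 0.0011161 i$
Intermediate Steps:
$b{\left(O \right)} = 7 - O - \sqrt{64 + O}$ ($b{\left(O \right)} = 7 - \left(O + \sqrt{O + \left(-8\right)^{2}}\right) = 7 - \left(O + \sqrt{O + 64}\right) = 7 - \left(O + \sqrt{64 + O}\right) = 7 - O - \sqrt{64 + O}$)
$\frac{19051 - 48338}{14978 + b{\left(-140 \right)}} = \frac{19051 - 48338}{14978 - \left(-147 + \sqrt{64 - 140}\right)} = - \frac{29287}{14978 + \left(7 + 140 - \sqrt{-76}\right)} = - \frac{29287}{14978 + \left(7 + 140 - 2 i \sqrt{19}\right)} = - \frac{29287}{14978 + \left(147 - 2 i \sqrt{19}\right)} = - \frac{29287}{15125 - 2 i \sqrt{19}}$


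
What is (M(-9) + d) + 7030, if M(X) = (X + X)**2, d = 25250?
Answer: 32604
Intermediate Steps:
M(X) = 4*X**2 (M(X) = (2*X)**2 = 4*X**2)
(M(-9) + d) + 7030 = (4*(-9)**2 + 25250) + 7030 = (4*81 + 25250) + 7030 = (324 + 25250) + 7030 = 25574 + 7030 = 32604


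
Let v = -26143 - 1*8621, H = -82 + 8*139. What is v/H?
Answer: -17382/515 ≈ -33.751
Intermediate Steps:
H = 1030 (H = -82 + 1112 = 1030)
v = -34764 (v = -26143 - 8621 = -34764)
v/H = -34764/1030 = -34764*1/1030 = -17382/515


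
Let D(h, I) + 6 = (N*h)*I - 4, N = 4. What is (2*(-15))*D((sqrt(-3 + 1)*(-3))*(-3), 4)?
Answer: 300 - 4320*I*sqrt(2) ≈ 300.0 - 6109.4*I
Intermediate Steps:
D(h, I) = -10 + 4*I*h (D(h, I) = -6 + ((4*h)*I - 4) = -6 + (4*I*h - 4) = -6 + (-4 + 4*I*h) = -10 + 4*I*h)
(2*(-15))*D((sqrt(-3 + 1)*(-3))*(-3), 4) = (2*(-15))*(-10 + 4*4*((sqrt(-3 + 1)*(-3))*(-3))) = -30*(-10 + 4*4*((sqrt(-2)*(-3))*(-3))) = -30*(-10 + 4*4*(((I*sqrt(2))*(-3))*(-3))) = -30*(-10 + 4*4*(-3*I*sqrt(2)*(-3))) = -30*(-10 + 4*4*(9*I*sqrt(2))) = -30*(-10 + 144*I*sqrt(2)) = 300 - 4320*I*sqrt(2)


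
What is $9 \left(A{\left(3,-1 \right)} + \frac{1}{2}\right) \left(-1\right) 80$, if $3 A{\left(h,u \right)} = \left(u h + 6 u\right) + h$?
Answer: $1080$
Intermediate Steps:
$A{\left(h,u \right)} = 2 u + \frac{h}{3} + \frac{h u}{3}$ ($A{\left(h,u \right)} = \frac{\left(u h + 6 u\right) + h}{3} = \frac{\left(h u + 6 u\right) + h}{3} = \frac{\left(6 u + h u\right) + h}{3} = \frac{h + 6 u + h u}{3} = 2 u + \frac{h}{3} + \frac{h u}{3}$)
$9 \left(A{\left(3,-1 \right)} + \frac{1}{2}\right) \left(-1\right) 80 = 9 \left(\left(2 \left(-1\right) + \frac{1}{3} \cdot 3 + \frac{1}{3} \cdot 3 \left(-1\right)\right) + \frac{1}{2}\right) \left(-1\right) 80 = 9 \left(\left(-2 + 1 - 1\right) + \frac{1}{2}\right) \left(-1\right) 80 = 9 \left(-2 + \frac{1}{2}\right) \left(-1\right) 80 = 9 \left(\left(- \frac{3}{2}\right) \left(-1\right)\right) 80 = 9 \cdot \frac{3}{2} \cdot 80 = \frac{27}{2} \cdot 80 = 1080$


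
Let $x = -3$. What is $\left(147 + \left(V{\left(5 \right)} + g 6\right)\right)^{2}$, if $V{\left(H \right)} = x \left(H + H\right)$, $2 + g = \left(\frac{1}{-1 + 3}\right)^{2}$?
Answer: $\frac{45369}{4} \approx 11342.0$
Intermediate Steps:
$g = - \frac{7}{4}$ ($g = -2 + \left(\frac{1}{-1 + 3}\right)^{2} = -2 + \left(\frac{1}{2}\right)^{2} = -2 + \frac{1}{4} = - \frac{7}{4} \approx -1.75$)
$V{\left(H \right)} = - 6 H$ ($V{\left(H \right)} = - 3 \left(H + H\right) = - 3 \cdot 2 H = - 6 H$)
$\left(147 + \left(V{\left(5 \right)} + g 6\right)\right)^{2} = \left(147 - \frac{81}{2}\right)^{2} = \left(\frac{213}{2}\right)^{2} = \frac{45369}{4}$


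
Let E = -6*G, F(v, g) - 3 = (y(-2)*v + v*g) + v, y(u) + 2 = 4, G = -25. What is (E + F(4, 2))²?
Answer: 29929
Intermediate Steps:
y(u) = 2 (y(u) = -2 + 4 = 2)
F(v, g) = 3 + 3*v + g*v (F(v, g) = 3 + ((2*v + v*g) + v) = 3 + ((2*v + g*v) + v) = 3 + (3*v + g*v) = 3 + 3*v + g*v)
E = 150 (E = -6*(-25) = 150)
(E + F(4, 2))² = (150 + (3 + 3*4 + 2*4))² = (150 + (3 + 12 + 8))² = (150 + 23)² = 173² = 29929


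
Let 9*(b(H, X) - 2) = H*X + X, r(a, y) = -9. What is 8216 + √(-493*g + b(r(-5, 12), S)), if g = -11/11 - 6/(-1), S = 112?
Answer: 8216 + I*√23063/3 ≈ 8216.0 + 50.622*I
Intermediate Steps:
b(H, X) = 2 + X/9 + H*X/9 (b(H, X) = 2 + (H*X + X)/9 = 2 + (X + H*X)/9 = 2 + (X/9 + H*X/9) = 2 + X/9 + H*X/9)
g = 5 (g = -11*1/11 - 6*(-1) = -1 + 6 = 5)
8216 + √(-493*g + b(r(-5, 12), S)) = 8216 + √(-493*5 + (2 + (⅑)*112 + (⅑)*(-9)*112)) = 8216 + √(-2465 + (2 + 112/9 - 112)) = 8216 + √(-2465 - 878/9) = 8216 + √(-23063/9) = 8216 + I*√23063/3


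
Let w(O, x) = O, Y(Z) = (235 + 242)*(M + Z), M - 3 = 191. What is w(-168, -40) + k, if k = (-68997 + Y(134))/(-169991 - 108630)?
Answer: -46895787/278621 ≈ -168.31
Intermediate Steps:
M = 194 (M = 3 + 191 = 194)
Y(Z) = 92538 + 477*Z (Y(Z) = (235 + 242)*(194 + Z) = 477*(194 + Z) = 92538 + 477*Z)
k = -87459/278621 (k = (-68997 + (92538 + 477*134))/(-169991 - 108630) = (-68997 + (92538 + 63918))/(-278621) = (-68997 + 156456)*(-1/278621) = 87459*(-1/278621) = -87459/278621 ≈ -0.31390)
w(-168, -40) + k = -168 - 87459/278621 = -46895787/278621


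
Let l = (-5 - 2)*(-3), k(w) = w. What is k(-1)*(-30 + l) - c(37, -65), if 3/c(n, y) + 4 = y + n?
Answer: 291/32 ≈ 9.0938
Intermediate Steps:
l = 21 (l = -7*(-3) = 21)
c(n, y) = 3/(-4 + n + y) (c(n, y) = 3/(-4 + (y + n)) = 3/(-4 + (n + y)) = 3/(-4 + n + y))
k(-1)*(-30 + l) - c(37, -65) = -(-30 + 21) - 3/(-4 + 37 - 65) = -1*(-9) - 3/(-32) = 9 - 3*(-1)/32 = 9 - 1*(-3/32) = 9 + 3/32 = 291/32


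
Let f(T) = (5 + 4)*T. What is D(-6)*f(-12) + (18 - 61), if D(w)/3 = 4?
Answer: -1339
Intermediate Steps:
D(w) = 12 (D(w) = 3*4 = 12)
f(T) = 9*T
D(-6)*f(-12) + (18 - 61) = 12*(9*(-12)) + (18 - 61) = 12*(-108) - 43 = -1296 - 43 = -1339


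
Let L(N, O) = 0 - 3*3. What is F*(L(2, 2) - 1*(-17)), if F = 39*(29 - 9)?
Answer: 6240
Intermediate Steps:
L(N, O) = -9 (L(N, O) = 0 - 9 = -9)
F = 780 (F = 39*20 = 780)
F*(L(2, 2) - 1*(-17)) = 780*(-9 - 1*(-17)) = 780*(-9 + 17) = 780*8 = 6240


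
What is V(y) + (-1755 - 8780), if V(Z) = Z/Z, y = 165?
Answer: -10534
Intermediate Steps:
V(Z) = 1
V(y) + (-1755 - 8780) = 1 + (-1755 - 8780) = 1 - 10535 = -10534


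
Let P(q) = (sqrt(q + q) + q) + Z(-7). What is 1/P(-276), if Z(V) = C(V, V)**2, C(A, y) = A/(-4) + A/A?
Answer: -68720/18588337 - 512*I*sqrt(138)/18588337 ≈ -0.0036969 - 0.00032357*I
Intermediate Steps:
C(A, y) = 1 - A/4 (C(A, y) = A*(-1/4) + 1 = -A/4 + 1 = 1 - A/4)
Z(V) = (1 - V/4)**2
P(q) = 121/16 + q + sqrt(2)*sqrt(q) (P(q) = (sqrt(q + q) + q) + (-4 - 7)**2/16 = (sqrt(2*q) + q) + (1/16)*(-11)**2 = (sqrt(2)*sqrt(q) + q) + (1/16)*121 = (q + sqrt(2)*sqrt(q)) + 121/16 = 121/16 + q + sqrt(2)*sqrt(q))
1/P(-276) = 1/(121/16 - 276 + sqrt(2)*sqrt(-276)) = 1/(121/16 - 276 + sqrt(2)*(2*I*sqrt(69))) = 1/(121/16 - 276 + 2*I*sqrt(138)) = 1/(-4295/16 + 2*I*sqrt(138))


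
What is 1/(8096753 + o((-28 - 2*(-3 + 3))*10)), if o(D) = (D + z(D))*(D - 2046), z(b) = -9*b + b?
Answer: 1/3537793 ≈ 2.8266e-7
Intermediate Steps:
z(b) = -8*b
o(D) = -7*D*(-2046 + D) (o(D) = (D - 8*D)*(D - 2046) = (-7*D)*(-2046 + D) = -7*D*(-2046 + D))
1/(8096753 + o((-28 - 2*(-3 + 3))*10)) = 1/(8096753 + 7*((-28 - 2*(-3 + 3))*10)*(2046 - (-28 - 2*(-3 + 3))*10)) = 1/(8096753 + 7*((-28 - 2*0)*10)*(2046 - (-28 - 2*0)*10)) = 1/(8096753 + 7*((-28 + 0)*10)*(2046 - (-28 + 0)*10)) = 1/(8096753 + 7*(-28*10)*(2046 - (-28)*10)) = 1/(8096753 + 7*(-280)*(2046 - 1*(-280))) = 1/(8096753 + 7*(-280)*(2046 + 280)) = 1/(8096753 + 7*(-280)*2326) = 1/(8096753 - 4558960) = 1/3537793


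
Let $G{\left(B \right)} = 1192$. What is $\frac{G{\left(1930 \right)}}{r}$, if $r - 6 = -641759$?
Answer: $- \frac{1192}{641753} \approx -0.0018574$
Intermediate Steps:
$r = -641753$ ($r = 6 - 641759 = -641753$)
$\frac{G{\left(1930 \right)}}{r} = \frac{1192}{-641753} = 1192 \left(- \frac{1}{641753}\right) = - \frac{1192}{641753}$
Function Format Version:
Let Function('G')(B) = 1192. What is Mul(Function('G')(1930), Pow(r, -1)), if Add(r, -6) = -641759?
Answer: Rational(-1192, 641753) ≈ -0.0018574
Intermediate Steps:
r = -641753 (r = Add(6, -641759) = -641753)
Mul(Function('G')(1930), Pow(r, -1)) = Mul(1192, Pow(-641753, -1)) = Mul(1192, Rational(-1, 641753)) = Rational(-1192, 641753)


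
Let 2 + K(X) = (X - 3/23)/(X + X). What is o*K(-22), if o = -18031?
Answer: 27316965/1012 ≈ 26993.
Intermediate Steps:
K(X) = -2 + (-3/23 + X)/(2*X) (K(X) = -2 + (X - 3/23)/(X + X) = -2 + (X - 3*1/23)/((2*X)) = -2 + (X - 3/23)*(1/(2*X)) = -2 + (-3/23 + X)*(1/(2*X)) = -2 + (-3/23 + X)/(2*X))
o*K(-22) = -54093*(-1 - 23*(-22))/(46*(-22)) = -54093*(-1)*(-1 + 506)/(46*22) = -54093*(-1)*505/(46*22) = -18031*(-1515/1012) = 27316965/1012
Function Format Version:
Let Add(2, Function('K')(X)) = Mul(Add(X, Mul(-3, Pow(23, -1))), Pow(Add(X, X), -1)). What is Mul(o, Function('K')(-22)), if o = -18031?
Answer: Rational(27316965, 1012) ≈ 26993.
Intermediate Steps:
Function('K')(X) = Add(-2, Mul(Rational(1, 2), Pow(X, -1), Add(Rational(-3, 23), X))) (Function('K')(X) = Add(-2, Mul(Add(X, Mul(-3, Pow(23, -1))), Pow(Add(X, X), -1))) = Add(-2, Mul(Add(X, Mul(-3, Rational(1, 23))), Pow(Mul(2, X), -1))) = Add(-2, Mul(Add(X, Rational(-3, 23)), Mul(Rational(1, 2), Pow(X, -1)))) = Add(-2, Mul(Add(Rational(-3, 23), X), Mul(Rational(1, 2), Pow(X, -1)))) = Add(-2, Mul(Rational(1, 2), Pow(X, -1), Add(Rational(-3, 23), X))))
Mul(o, Function('K')(-22)) = Mul(-18031, Mul(Rational(3, 46), Pow(-22, -1), Add(-1, Mul(-23, -22)))) = Mul(-18031, Mul(Rational(3, 46), Rational(-1, 22), Add(-1, 506))) = Mul(-18031, Mul(Rational(3, 46), Rational(-1, 22), 505)) = Mul(-18031, Rational(-1515, 1012)) = Rational(27316965, 1012)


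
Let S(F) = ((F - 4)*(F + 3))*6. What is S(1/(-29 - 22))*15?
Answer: -311600/289 ≈ -1078.2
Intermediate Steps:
S(F) = 6*(-4 + F)*(3 + F) (S(F) = ((-4 + F)*(3 + F))*6 = 6*(-4 + F)*(3 + F))
S(1/(-29 - 22))*15 = (-72 - 6/(-29 - 22) + 6*(1/(-29 - 22))²)*15 = (-72 - 6/(-51) + 6*(1/(-51))²)*15 = (-72 - 6*(-1/51) + 6*(-1/51)²)*15 = (-72 + 2/17 + 6*(1/2601))*15 = (-72 + 2/17 + 2/867)*15 = -62320/867*15 = -311600/289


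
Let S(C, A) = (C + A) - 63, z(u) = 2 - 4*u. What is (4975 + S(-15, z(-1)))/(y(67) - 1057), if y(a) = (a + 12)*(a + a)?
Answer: 4903/9529 ≈ 0.51453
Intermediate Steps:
S(C, A) = -63 + A + C (S(C, A) = (A + C) - 63 = -63 + A + C)
y(a) = 2*a*(12 + a) (y(a) = (12 + a)*(2*a) = 2*a*(12 + a))
(4975 + S(-15, z(-1)))/(y(67) - 1057) = (4975 + (-63 + (2 - 4*(-1)) - 15))/(2*67*(12 + 67) - 1057) = (4975 + (-63 + (2 + 4) - 15))/(2*67*79 - 1057) = (4975 + (-63 + 6 - 15))/(10586 - 1057) = (4975 - 72)/9529 = 4903*(1/9529) = 4903/9529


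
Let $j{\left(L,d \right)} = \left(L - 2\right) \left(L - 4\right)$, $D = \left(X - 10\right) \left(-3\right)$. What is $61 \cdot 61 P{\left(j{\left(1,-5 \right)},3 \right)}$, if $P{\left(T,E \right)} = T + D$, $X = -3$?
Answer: $156282$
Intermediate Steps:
$D = 39$ ($D = \left(-3 - 10\right) \left(-3\right) = \left(-13\right) \left(-3\right) = 39$)
$j{\left(L,d \right)} = \left(-4 + L\right) \left(-2 + L\right)$ ($j{\left(L,d \right)} = \left(-2 + L\right) \left(-4 + L\right) = \left(-4 + L\right) \left(-2 + L\right)$)
$P{\left(T,E \right)} = 39 + T$ ($P{\left(T,E \right)} = T + 39 = 39 + T$)
$61 \cdot 61 P{\left(j{\left(1,-5 \right)},3 \right)} = 61 \cdot 61 \left(39 + \left(8 + 1^{2} - 6\right)\right) = 3721 \left(39 + \left(8 + 1 - 6\right)\right) = 3721 \left(39 + 3\right) = 3721 \cdot 42 = 156282$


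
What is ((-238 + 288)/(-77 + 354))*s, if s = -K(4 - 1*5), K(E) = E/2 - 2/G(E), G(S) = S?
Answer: -75/277 ≈ -0.27076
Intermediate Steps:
K(E) = E/2 - 2/E
s = -3/2 (s = -((4 - 1*5)/2 - 2/(4 - 1*5)) = -((4 - 5)/2 - 2/(4 - 5)) = -((½)*(-1) - 2/(-1)) = -(-½ - 2*(-1)) = -(-½ + 2) = -1*3/2 = -3/2 ≈ -1.5000)
((-238 + 288)/(-77 + 354))*s = ((-238 + 288)/(-77 + 354))*(-3/2) = (50/277)*(-3/2) = -75/277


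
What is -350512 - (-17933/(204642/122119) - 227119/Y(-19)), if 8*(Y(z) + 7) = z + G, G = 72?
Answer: -193481080405/204642 ≈ -9.4546e+5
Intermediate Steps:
Y(z) = 2 + z/8 (Y(z) = -7 + (z + 72)/8 = -7 + (72 + z)/8 = -7 + (9 + z/8) = 2 + z/8)
-350512 - (-17933/(204642/122119) - 227119/Y(-19)) = -350512 - (-17933/(204642/122119) - 227119/(2 + (⅛)*(-19))) = -350512 - (-17933/(204642*(1/122119)) - 227119/(2 - 19/8)) = -350512 - (-17933/204642/122119 - 227119/(-3/8)) = -350512 - (-17933*122119/204642 - 227119*(-8/3)) = -350512 - (-2189960027/204642 + 1816952/3) = -350512 - 1*121751603701/204642 = -350512 - 121751603701/204642 = -193481080405/204642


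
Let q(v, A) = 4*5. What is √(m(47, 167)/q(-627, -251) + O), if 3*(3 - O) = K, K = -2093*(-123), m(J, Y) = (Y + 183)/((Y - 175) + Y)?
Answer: I*√8677439310/318 ≈ 292.93*I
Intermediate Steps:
q(v, A) = 20
m(J, Y) = (183 + Y)/(-175 + 2*Y) (m(J, Y) = (183 + Y)/((-175 + Y) + Y) = (183 + Y)/(-175 + 2*Y))
K = 257439
O = -85810 (O = 3 - ⅓*257439 = 3 - 85813 = -85810)
√(m(47, 167)/q(-627, -251) + O) = √(((183 + 167)/(-175 + 2*167))/20 - 85810) = √((350/(-175 + 334))*(1/20) - 85810) = √((350/159)*(1/20) - 85810) = √(35/318 - 85810) = √(-27287545/318) = I*√8677439310/318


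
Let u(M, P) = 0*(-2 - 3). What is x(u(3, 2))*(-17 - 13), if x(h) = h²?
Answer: 0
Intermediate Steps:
u(M, P) = 0 (u(M, P) = 0*(-5) = 0)
x(u(3, 2))*(-17 - 13) = 0²*(-17 - 13) = 0*(-30) = 0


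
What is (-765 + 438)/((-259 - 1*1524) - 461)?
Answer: 109/748 ≈ 0.14572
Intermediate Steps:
(-765 + 438)/((-259 - 1*1524) - 461) = -327/((-259 - 1524) - 461) = -327/(-1783 - 461) = -327/(-2244) = -327*(-1/2244) = 109/748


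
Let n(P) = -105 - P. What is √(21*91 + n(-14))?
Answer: 2*√455 ≈ 42.661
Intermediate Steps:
√(21*91 + n(-14)) = √(21*91 + (-105 - 1*(-14))) = √(1911 + (-105 + 14)) = √(1911 - 91) = √1820 = 2*√455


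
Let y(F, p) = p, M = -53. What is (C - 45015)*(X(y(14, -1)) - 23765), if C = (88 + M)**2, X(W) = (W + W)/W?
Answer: 1040581770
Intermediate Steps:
X(W) = 2 (X(W) = (2*W)/W = 2)
C = 1225 (C = (88 - 53)**2 = 35**2 = 1225)
(C - 45015)*(X(y(14, -1)) - 23765) = (1225 - 45015)*(2 - 23765) = -43790*(-23763) = 1040581770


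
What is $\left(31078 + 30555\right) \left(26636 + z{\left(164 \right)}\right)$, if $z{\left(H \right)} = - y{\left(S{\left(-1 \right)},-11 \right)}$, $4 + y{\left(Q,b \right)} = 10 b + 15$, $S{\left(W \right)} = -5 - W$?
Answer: $1647758255$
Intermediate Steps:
$y{\left(Q,b \right)} = 11 + 10 b$ ($y{\left(Q,b \right)} = -4 + \left(10 b + 15\right) = -4 + \left(15 + 10 b\right) = 11 + 10 b$)
$z{\left(H \right)} = 99$ ($z{\left(H \right)} = - (11 + 10 \left(-11\right)) = - (11 - 110) = \left(-1\right) \left(-99\right) = 99$)
$\left(31078 + 30555\right) \left(26636 + z{\left(164 \right)}\right) = \left(31078 + 30555\right) \left(26636 + 99\right) = 61633 \cdot 26735 = 1647758255$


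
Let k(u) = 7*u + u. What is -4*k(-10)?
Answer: 320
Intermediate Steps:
k(u) = 8*u
-4*k(-10) = -32*(-10) = -4*(-80) = 320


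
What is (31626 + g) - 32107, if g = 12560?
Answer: 12079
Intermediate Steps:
(31626 + g) - 32107 = (31626 + 12560) - 32107 = 44186 - 32107 = 12079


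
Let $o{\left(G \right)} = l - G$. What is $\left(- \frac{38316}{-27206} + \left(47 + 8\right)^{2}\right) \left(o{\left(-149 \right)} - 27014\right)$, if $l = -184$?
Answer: $- \frac{1113559534417}{13603} \approx -8.1861 \cdot 10^{7}$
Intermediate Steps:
$o{\left(G \right)} = -184 - G$
$\left(- \frac{38316}{-27206} + \left(47 + 8\right)^{2}\right) \left(o{\left(-149 \right)} - 27014\right) = \left(- \frac{38316}{-27206} + \left(47 + 8\right)^{2}\right) \left(\left(-184 - -149\right) - 27014\right) = \left(\left(-38316\right) \left(- \frac{1}{27206}\right) + 55^{2}\right) \left(\left(-184 + 149\right) - 27014\right) = \left(\frac{19158}{13603} + 3025\right) \left(-35 - 27014\right) = \frac{41168233}{13603} \left(-27049\right) = - \frac{1113559534417}{13603}$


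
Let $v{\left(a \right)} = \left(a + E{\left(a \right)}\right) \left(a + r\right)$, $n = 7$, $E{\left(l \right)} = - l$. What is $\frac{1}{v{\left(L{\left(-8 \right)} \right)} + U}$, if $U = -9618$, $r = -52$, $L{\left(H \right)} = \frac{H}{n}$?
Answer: $- \frac{1}{9618} \approx -0.00010397$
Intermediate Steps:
$L{\left(H \right)} = \frac{H}{7}$
$v{\left(a \right)} = 0$ ($v{\left(a \right)} = \left(a - a\right) \left(a - 52\right) = 0 \left(-52 + a\right) = 0$)
$\frac{1}{v{\left(L{\left(-8 \right)} \right)} + U} = \frac{1}{0 - 9618} = \frac{1}{-9618} = - \frac{1}{9618}$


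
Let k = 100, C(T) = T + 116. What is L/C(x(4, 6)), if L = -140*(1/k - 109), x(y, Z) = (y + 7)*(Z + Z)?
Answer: 76293/1240 ≈ 61.527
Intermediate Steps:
x(y, Z) = 2*Z*(7 + y) (x(y, Z) = (7 + y)*(2*Z) = 2*Z*(7 + y))
C(T) = 116 + T
L = 76293/5 (L = -140*(1/100 - 109) = -140*(-10899/100) = 76293/5 ≈ 15259.)
L/C(x(4, 6)) = 76293/(5*(116 + 2*6*(7 + 4))) = 76293/(5*(116 + 2*6*11)) = 76293/(5*(116 + 132)) = (76293/5)/248 = (76293/5)*(1/248) = 76293/1240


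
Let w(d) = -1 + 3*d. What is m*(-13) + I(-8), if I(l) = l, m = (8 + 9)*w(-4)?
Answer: 2865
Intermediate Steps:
m = -221 (m = (8 + 9)*(-1 + 3*(-4)) = 17*(-1 - 12) = 17*(-13) = -221)
m*(-13) + I(-8) = -221*(-13) - 8 = 2873 - 8 = 2865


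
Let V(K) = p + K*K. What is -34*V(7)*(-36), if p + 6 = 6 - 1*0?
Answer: 59976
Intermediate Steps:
p = 0 (p = -6 + (6 - 1*0) = -6 + (6 + 0) = -6 + 6 = 0)
V(K) = K² (V(K) = 0 + K*K = 0 + K² = K²)
-34*V(7)*(-36) = -34*7²*(-36) = -34*49*(-36) = -1666*(-36) = 59976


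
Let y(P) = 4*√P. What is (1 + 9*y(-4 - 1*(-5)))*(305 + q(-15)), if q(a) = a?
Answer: 10730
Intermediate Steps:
(1 + 9*y(-4 - 1*(-5)))*(305 + q(-15)) = (1 + 9*(4*√(-4 - 1*(-5))))*(305 - 15) = (1 + 9*(4*√(-4 + 5)))*290 = (1 + 9*(4*√1))*290 = (1 + 9*(4*1))*290 = (1 + 9*4)*290 = (1 + 36)*290 = 37*290 = 10730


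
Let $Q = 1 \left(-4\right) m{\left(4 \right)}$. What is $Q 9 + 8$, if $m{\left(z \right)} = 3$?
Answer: $-100$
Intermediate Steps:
$Q = -12$ ($Q = 1 \left(-4\right) 3 = \left(-4\right) 3 = -12$)
$Q 9 + 8 = \left(-12\right) 9 + 8 = -108 + 8 = -100$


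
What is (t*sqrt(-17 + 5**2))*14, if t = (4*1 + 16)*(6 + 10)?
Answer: 8960*sqrt(2) ≈ 12671.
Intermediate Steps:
t = 320 (t = (4 + 16)*16 = 20*16 = 320)
(t*sqrt(-17 + 5**2))*14 = (320*sqrt(-17 + 5**2))*14 = (320*sqrt(-17 + 25))*14 = (320*sqrt(8))*14 = (320*(2*sqrt(2)))*14 = (640*sqrt(2))*14 = 8960*sqrt(2)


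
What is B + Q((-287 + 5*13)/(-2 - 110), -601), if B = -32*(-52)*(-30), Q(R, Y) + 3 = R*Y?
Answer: -2862399/56 ≈ -51114.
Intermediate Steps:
Q(R, Y) = -3 + R*Y
B = -49920 (B = 1664*(-30) = -49920)
B + Q((-287 + 5*13)/(-2 - 110), -601) = -49920 + (-3 + ((-287 + 5*13)/(-2 - 110))*(-601)) = -49920 + (-3 + ((-287 + 65)/(-112))*(-601)) = -49920 + (-3 - 222*(-1/112)*(-601)) = -49920 + (-3 + (111/56)*(-601)) = -49920 + (-3 - 66711/56) = -49920 - 66879/56 = -2862399/56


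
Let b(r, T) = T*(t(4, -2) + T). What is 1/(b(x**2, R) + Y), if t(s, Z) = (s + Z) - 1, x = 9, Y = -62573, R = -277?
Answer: 1/13879 ≈ 7.2051e-5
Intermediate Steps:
t(s, Z) = -1 + Z + s (t(s, Z) = (Z + s) - 1 = -1 + Z + s)
b(r, T) = T*(1 + T) (b(r, T) = T*((-1 - 2 + 4) + T) = T*(1 + T))
1/(b(x**2, R) + Y) = 1/(-277*(1 - 277) - 62573) = 1/(-277*(-276) - 62573) = 1/(76452 - 62573) = 1/13879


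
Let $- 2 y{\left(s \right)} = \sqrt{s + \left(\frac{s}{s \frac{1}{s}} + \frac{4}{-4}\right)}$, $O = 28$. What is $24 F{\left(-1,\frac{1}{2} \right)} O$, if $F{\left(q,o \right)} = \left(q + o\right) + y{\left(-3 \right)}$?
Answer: $-336 - 336 i \sqrt{7} \approx -336.0 - 888.97 i$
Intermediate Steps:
$y{\left(s \right)} = - \frac{\sqrt{-1 + 2 s}}{2}$ ($y{\left(s \right)} = - \frac{\sqrt{s + \left(\frac{s}{s \frac{1}{s}} + \frac{4}{-4}\right)}}{2} = - \frac{\sqrt{s + \left(\frac{s}{1} + 4 \left(- \frac{1}{4}\right)\right)}}{2} = - \frac{\sqrt{s + \left(s 1 - 1\right)}}{2} = - \frac{\sqrt{s + \left(s - 1\right)}}{2} = - \frac{\sqrt{s + \left(-1 + s\right)}}{2} = - \frac{\sqrt{-1 + 2 s}}{2}$)
$F{\left(q,o \right)} = o + q - \frac{i \sqrt{7}}{2}$ ($F{\left(q,o \right)} = \left(q + o\right) - \frac{\sqrt{-1 + 2 \left(-3\right)}}{2} = \left(o + q\right) - \frac{\sqrt{-1 - 6}}{2} = \left(o + q\right) - \frac{\sqrt{-7}}{2} = \left(o + q\right) - \frac{i \sqrt{7}}{2} = o + q - \frac{i \sqrt{7}}{2}$)
$24 F{\left(-1,\frac{1}{2} \right)} O = 24 \left(\frac{1}{2} - 1 - \frac{i \sqrt{7}}{2}\right) 28 = 24 \left(- \frac{1}{2} - \frac{i \sqrt{7}}{2}\right) 28 = \left(-12 - 12 i \sqrt{7}\right) 28 = -336 - 336 i \sqrt{7}$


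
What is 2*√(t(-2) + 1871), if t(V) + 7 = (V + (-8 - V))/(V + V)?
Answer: 2*√1866 ≈ 86.394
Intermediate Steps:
t(V) = -7 - 4/V (t(V) = -7 + (V + (-8 - V))/(V + V) = -7 - 8*1/(2*V) = -7 - 4/V)
2*√(t(-2) + 1871) = 2*√((-7 - 4/(-2)) + 1871) = 2*√((-7 - 4*(-½)) + 1871) = 2*√((-7 + 2) + 1871) = 2*√(-5 + 1871) = 2*√1866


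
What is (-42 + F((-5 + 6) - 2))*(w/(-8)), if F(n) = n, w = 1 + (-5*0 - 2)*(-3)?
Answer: 301/8 ≈ 37.625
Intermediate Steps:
w = 7 (w = 1 + (0 - 2)*(-3) = 1 - 2*(-3) = 1 + 6 = 7)
(-42 + F((-5 + 6) - 2))*(w/(-8)) = (-42 + ((-5 + 6) - 2))*(7/(-8)) = (-42 + (1 - 2))*(7*(-⅛)) = (-42 - 1)*(-7/8) = -43*(-7/8) = 301/8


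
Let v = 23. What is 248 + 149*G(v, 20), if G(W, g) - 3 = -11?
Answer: -944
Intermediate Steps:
G(W, g) = -8 (G(W, g) = 3 - 11 = -8)
248 + 149*G(v, 20) = 248 + 149*(-8) = 248 - 1192 = -944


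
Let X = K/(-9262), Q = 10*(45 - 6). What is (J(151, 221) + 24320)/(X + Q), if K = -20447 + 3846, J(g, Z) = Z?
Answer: 227298742/3628781 ≈ 62.638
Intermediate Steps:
Q = 390 (Q = 10*39 = 390)
K = -16601
X = 16601/9262 (X = -16601/(-9262) = -16601*(-1/9262) = 16601/9262 ≈ 1.7924)
(J(151, 221) + 24320)/(X + Q) = (221 + 24320)/(16601/9262 + 390) = 24541/(3628781/9262) = 24541*(9262/3628781) = 227298742/3628781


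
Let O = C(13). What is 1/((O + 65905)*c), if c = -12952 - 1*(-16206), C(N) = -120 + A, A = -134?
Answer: 1/213628354 ≈ 4.6810e-9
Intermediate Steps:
C(N) = -254 (C(N) = -120 - 134 = -254)
O = -254
c = 3254 (c = -12952 + 16206 = 3254)
1/((O + 65905)*c) = 1/((-254 + 65905)*3254) = (1/3254)/65651 = (1/65651)*(1/3254) = 1/213628354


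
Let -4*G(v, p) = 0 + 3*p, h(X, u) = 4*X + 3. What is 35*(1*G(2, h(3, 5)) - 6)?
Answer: -2415/4 ≈ -603.75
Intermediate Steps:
h(X, u) = 3 + 4*X
G(v, p) = -3*p/4 (G(v, p) = -(0 + 3*p)/4 = -3*p/4)
35*(1*G(2, h(3, 5)) - 6) = 35*(1*(-3*(3 + 4*3)/4) - 6) = 35*(1*(-3*(3 + 12)/4) - 6) = 35*(1*(-¾*15) - 6) = 35*(1*(-45/4) - 6) = 35*(-45/4 - 6) = 35*(-69/4) = -2415/4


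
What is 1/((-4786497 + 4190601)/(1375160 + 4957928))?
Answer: -791636/74487 ≈ -10.628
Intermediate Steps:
1/((-4786497 + 4190601)/(1375160 + 4957928)) = 1/(-595896/6333088) = 1/(-595896*1/6333088) = 1/(-74487/791636) = -791636/74487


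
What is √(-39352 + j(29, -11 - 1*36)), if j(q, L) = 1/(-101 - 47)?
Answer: I*√215491589/74 ≈ 198.37*I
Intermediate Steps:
j(q, L) = -1/148 (j(q, L) = 1/(-148) = -1/148)
√(-39352 + j(29, -11 - 1*36)) = √(-39352 - 1/148) = √(-5824097/148) = I*√215491589/74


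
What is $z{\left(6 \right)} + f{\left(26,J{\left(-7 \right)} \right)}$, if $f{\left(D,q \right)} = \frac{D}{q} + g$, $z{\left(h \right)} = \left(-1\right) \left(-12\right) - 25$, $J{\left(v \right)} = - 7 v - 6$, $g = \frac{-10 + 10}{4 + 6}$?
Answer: $- \frac{533}{43} \approx -12.395$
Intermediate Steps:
$g = 0$ ($g = \frac{0}{10} = 0 \cdot \frac{1}{10} = 0$)
$J{\left(v \right)} = -6 - 7 v$
$z{\left(h \right)} = -13$ ($z{\left(h \right)} = 12 - 25 = -13$)
$f{\left(D,q \right)} = \frac{D}{q}$ ($f{\left(D,q \right)} = \frac{D}{q} + 0 = \frac{D}{q}$)
$z{\left(6 \right)} + f{\left(26,J{\left(-7 \right)} \right)} = -13 + \frac{26}{-6 - -49} = -13 + \frac{26}{-6 + 49} = -13 + \frac{26}{43} = - \frac{533}{43}$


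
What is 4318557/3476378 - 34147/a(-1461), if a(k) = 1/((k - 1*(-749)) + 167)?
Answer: 64695798682027/3476378 ≈ 1.8610e+7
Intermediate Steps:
a(k) = 1/(916 + k) (a(k) = 1/((k + 749) + 167) = 1/((749 + k) + 167) = 1/(916 + k))
4318557/3476378 - 34147/a(-1461) = 4318557/3476378 - 34147/(1/(916 - 1461)) = 4318557*(1/3476378) - 34147/(1/(-545)) = 4318557/3476378 - 34147/(-1/545) = 4318557/3476378 - 34147*(-545) = 4318557/3476378 + 18610115 = 64695798682027/3476378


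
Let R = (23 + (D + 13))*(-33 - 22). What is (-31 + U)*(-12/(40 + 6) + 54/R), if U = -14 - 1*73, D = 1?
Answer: 1587336/46805 ≈ 33.914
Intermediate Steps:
R = -2035 (R = (23 + (1 + 13))*(-33 - 22) = (23 + 14)*(-55) = 37*(-55) = -2035)
U = -87 (U = -14 - 73 = -87)
(-31 + U)*(-12/(40 + 6) + 54/R) = (-31 - 87)*(-12/(40 + 6) + 54/(-2035)) = -118*(-12/46 + 54*(-1/2035)) = -118*(-12*1/46 - 54/2035) = -118*(-6/23 - 54/2035) = -118*(-13452/46805) = 1587336/46805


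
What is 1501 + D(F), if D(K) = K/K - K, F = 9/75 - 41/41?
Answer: 37572/25 ≈ 1502.9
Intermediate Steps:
F = -22/25 (F = 9*(1/75) - 41*1/41 = 3/25 - 1 = -22/25 ≈ -0.88000)
D(K) = 1 - K
1501 + D(F) = 1501 + (1 - 1*(-22/25)) = 1501 + (1 + 22/25) = 1501 + 47/25 = 37572/25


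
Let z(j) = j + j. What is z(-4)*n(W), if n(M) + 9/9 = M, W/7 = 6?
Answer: -328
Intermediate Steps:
W = 42 (W = 7*6 = 42)
n(M) = -1 + M
z(j) = 2*j
z(-4)*n(W) = (2*(-4))*(-1 + 42) = -8*41 = -328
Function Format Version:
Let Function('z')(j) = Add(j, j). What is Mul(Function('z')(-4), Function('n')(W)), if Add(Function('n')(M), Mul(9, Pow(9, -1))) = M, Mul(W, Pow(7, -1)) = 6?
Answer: -328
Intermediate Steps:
W = 42 (W = Mul(7, 6) = 42)
Function('n')(M) = Add(-1, M)
Function('z')(j) = Mul(2, j)
Mul(Function('z')(-4), Function('n')(W)) = Mul(Mul(2, -4), Add(-1, 42)) = Mul(-8, 41) = -328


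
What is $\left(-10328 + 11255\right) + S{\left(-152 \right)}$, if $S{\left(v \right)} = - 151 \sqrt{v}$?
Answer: $927 - 302 i \sqrt{38} \approx 927.0 - 1861.7 i$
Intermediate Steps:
$\left(-10328 + 11255\right) + S{\left(-152 \right)} = \left(-10328 + 11255\right) - 151 \sqrt{-152} = 927 - 151 \cdot 2 i \sqrt{38} = 927 - 302 i \sqrt{38}$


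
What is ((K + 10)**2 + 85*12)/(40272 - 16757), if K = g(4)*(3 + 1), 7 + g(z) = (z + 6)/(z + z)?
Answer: 1189/23515 ≈ 0.050563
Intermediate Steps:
g(z) = -7 + (6 + z)/(2*z) (g(z) = -7 + (z + 6)/(z + z) = -7 + (6 + z)/((2*z)) = -7 + (6 + z)*(1/(2*z)) = -7 + (6 + z)/(2*z))
K = -23 (K = (-13/2 + 3/4)*(3 + 1) = (-13/2 + 3*(1/4))*4 = (-13/2 + 3/4)*4 = -23/4*4 = -23)
((K + 10)**2 + 85*12)/(40272 - 16757) = ((-23 + 10)**2 + 85*12)/(40272 - 16757) = ((-13)**2 + 1020)/23515 = (169 + 1020)*(1/23515) = 1189*(1/23515) = 1189/23515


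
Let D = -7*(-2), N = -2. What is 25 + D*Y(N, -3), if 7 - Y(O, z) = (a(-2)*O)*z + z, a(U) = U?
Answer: 333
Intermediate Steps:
D = 14
Y(O, z) = 7 - z + 2*O*z (Y(O, z) = 7 - ((-2*O)*z + z) = 7 - (-2*O*z + z) = 7 - (z - 2*O*z) = 7 + (-z + 2*O*z) = 7 - z + 2*O*z)
25 + D*Y(N, -3) = 25 + 14*(7 - 1*(-3) + 2*(-2)*(-3)) = 25 + 14*(7 + 3 + 12) = 25 + 14*22 = 25 + 308 = 333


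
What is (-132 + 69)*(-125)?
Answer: 7875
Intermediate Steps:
(-132 + 69)*(-125) = -63*(-125) = 7875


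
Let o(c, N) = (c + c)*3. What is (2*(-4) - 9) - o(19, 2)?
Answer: -131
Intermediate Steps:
o(c, N) = 6*c (o(c, N) = (2*c)*3 = 6*c)
(2*(-4) - 9) - o(19, 2) = (2*(-4) - 9) - 6*19 = (-8 - 9) - 1*114 = -17 - 114 = -131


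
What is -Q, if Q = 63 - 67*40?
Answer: 2617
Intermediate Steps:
Q = -2617 (Q = 63 - 2680 = -2617)
-Q = -1*(-2617) = 2617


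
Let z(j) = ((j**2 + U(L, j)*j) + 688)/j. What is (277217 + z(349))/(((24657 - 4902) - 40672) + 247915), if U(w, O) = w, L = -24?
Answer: 48431423/39611151 ≈ 1.2227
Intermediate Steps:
z(j) = (688 + j**2 - 24*j)/j (z(j) = ((j**2 - 24*j) + 688)/j = (688 + j**2 - 24*j)/j)
(277217 + z(349))/(((24657 - 4902) - 40672) + 247915) = (277217 + (-24 + 349 + 688/349))/(((24657 - 4902) - 40672) + 247915) = (277217 + (-24 + 349 + 688*(1/349)))/((19755 - 40672) + 247915) = (277217 + (-24 + 349 + 688/349))/(-20917 + 247915) = (277217 + 114113/349)/226998 = (96862846/349)*(1/226998) = 48431423/39611151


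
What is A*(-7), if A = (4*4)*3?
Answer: -336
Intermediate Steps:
A = 48 (A = 16*3 = 48)
A*(-7) = 48*(-7) = -336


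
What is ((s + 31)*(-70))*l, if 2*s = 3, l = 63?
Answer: -143325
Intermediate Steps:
s = 3/2 (s = (½)*3 = 3/2 ≈ 1.5000)
((s + 31)*(-70))*l = ((3/2 + 31)*(-70))*63 = ((65/2)*(-70))*63 = -2275*63 = -143325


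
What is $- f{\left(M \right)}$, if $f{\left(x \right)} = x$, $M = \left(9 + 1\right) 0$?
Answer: $0$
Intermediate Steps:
$M = 0$ ($M = 10 \cdot 0 = 0$)
$- f{\left(M \right)} = \left(-1\right) 0 = 0$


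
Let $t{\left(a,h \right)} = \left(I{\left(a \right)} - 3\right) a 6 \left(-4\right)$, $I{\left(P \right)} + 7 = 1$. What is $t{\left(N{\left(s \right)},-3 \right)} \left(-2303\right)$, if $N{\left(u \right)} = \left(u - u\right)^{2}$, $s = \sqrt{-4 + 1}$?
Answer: $0$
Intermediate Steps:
$I{\left(P \right)} = -6$ ($I{\left(P \right)} = -7 + 1 = -6$)
$s = i \sqrt{3}$ ($s = \sqrt{-3} = i \sqrt{3} \approx 1.732 i$)
$N{\left(u \right)} = 0$ ($N{\left(u \right)} = 0^{2} = 0$)
$t{\left(a,h \right)} = 216 a$ ($t{\left(a,h \right)} = \left(-6 - 3\right) a 6 \left(-4\right) = - 9 \cdot 6 a \left(-4\right) = - 9 \left(- 24 a\right) = 216 a$)
$t{\left(N{\left(s \right)},-3 \right)} \left(-2303\right) = 216 \cdot 0 \left(-2303\right) = 0 \left(-2303\right) = 0$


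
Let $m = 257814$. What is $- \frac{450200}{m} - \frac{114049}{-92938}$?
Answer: $- \frac{200600947}{386463186} \approx -0.51907$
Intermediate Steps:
$- \frac{450200}{m} - \frac{114049}{-92938} = - \frac{450200}{257814} - \frac{114049}{-92938} = \left(-450200\right) \frac{1}{257814} - - \frac{3679}{2998} = - \frac{225100}{128907} + \frac{3679}{2998} = - \frac{200600947}{386463186}$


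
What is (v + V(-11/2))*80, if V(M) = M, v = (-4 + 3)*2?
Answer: -600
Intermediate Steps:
v = -2 (v = -1*2 = -2)
(v + V(-11/2))*80 = (-2 - 11/2)*80 = -15/2*80 = -600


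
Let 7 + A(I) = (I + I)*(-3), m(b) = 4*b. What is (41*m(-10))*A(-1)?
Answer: 1640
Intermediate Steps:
A(I) = -7 - 6*I (A(I) = -7 + (I + I)*(-3) = -7 + (2*I)*(-3) = -7 - 6*I)
(41*m(-10))*A(-1) = (41*(4*(-10)))*(-7 - 6*(-1)) = (41*(-40))*(-7 + 6) = -1640*(-1) = 1640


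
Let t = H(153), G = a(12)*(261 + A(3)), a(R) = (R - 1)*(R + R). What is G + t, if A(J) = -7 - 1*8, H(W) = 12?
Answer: 64956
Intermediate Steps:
a(R) = 2*R*(-1 + R) (a(R) = (-1 + R)*(2*R) = 2*R*(-1 + R))
A(J) = -15 (A(J) = -7 - 8 = -15)
G = 64944 (G = (2*12*(-1 + 12))*(261 - 15) = (2*12*11)*246 = 264*246 = 64944)
t = 12
G + t = 64944 + 12 = 64956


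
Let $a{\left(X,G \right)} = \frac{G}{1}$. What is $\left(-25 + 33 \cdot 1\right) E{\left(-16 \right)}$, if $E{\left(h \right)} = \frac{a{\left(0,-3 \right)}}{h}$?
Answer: $\frac{3}{2} \approx 1.5$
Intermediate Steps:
$a{\left(X,G \right)} = G$ ($a{\left(X,G \right)} = G 1 = G$)
$E{\left(h \right)} = - \frac{3}{h}$
$\left(-25 + 33 \cdot 1\right) E{\left(-16 \right)} = \left(-25 + 33 \cdot 1\right) \left(- \frac{3}{-16}\right) = \left(-25 + 33\right) \left(\left(-3\right) \left(- \frac{1}{16}\right)\right) = 8 \cdot \frac{3}{16} = \frac{3}{2}$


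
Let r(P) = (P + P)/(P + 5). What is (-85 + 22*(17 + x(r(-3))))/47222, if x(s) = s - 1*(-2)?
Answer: 267/47222 ≈ 0.0056541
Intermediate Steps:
r(P) = 2*P/(5 + P) (r(P) = (2*P)/(5 + P) = 2*P/(5 + P))
x(s) = 2 + s (x(s) = s + 2 = 2 + s)
(-85 + 22*(17 + x(r(-3))))/47222 = (-85 + 22*(17 + (2 + 2*(-3)/(5 - 3))))/47222 = (-85 + 22*(17 + (2 + 2*(-3)/2)))*(1/47222) = (-85 + 22*(17 + (2 + 2*(-3)*(½))))*(1/47222) = (-85 + 22*(17 + (2 - 3)))*(1/47222) = (-85 + 22*(17 - 1))*(1/47222) = (-85 + 22*16)*(1/47222) = (-85 + 352)*(1/47222) = 267*(1/47222) = 267/47222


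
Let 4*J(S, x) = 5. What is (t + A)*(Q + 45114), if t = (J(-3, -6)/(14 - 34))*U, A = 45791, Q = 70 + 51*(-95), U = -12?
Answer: 7388773613/4 ≈ 1.8472e+9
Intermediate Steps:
J(S, x) = 5/4 (J(S, x) = (¼)*5 = 5/4)
Q = -4775 (Q = 70 - 4845 = -4775)
t = ¾ (t = (5/(4*(14 - 34)))*(-12) = ((5/4)/(-20))*(-12) = ((5/4)*(-1/20))*(-12) = -1/16*(-12) = ¾ ≈ 0.75000)
(t + A)*(Q + 45114) = (¾ + 45791)*(-4775 + 45114) = (183167/4)*40339 = 7388773613/4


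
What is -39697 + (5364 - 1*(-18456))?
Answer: -15877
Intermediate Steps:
-39697 + (5364 - 1*(-18456)) = -39697 + (5364 + 18456) = -39697 + 23820 = -15877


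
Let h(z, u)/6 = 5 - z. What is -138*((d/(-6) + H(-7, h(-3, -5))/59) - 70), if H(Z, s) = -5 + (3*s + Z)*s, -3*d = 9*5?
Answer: -357213/59 ≈ -6054.5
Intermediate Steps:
h(z, u) = 30 - 6*z (h(z, u) = 6*(5 - z) = 30 - 6*z)
d = -15 (d = -3*5 = -⅓*45 = -15)
H(Z, s) = -5 + s*(Z + 3*s) (H(Z, s) = -5 + (Z + 3*s)*s = -5 + s*(Z + 3*s))
-138*((d/(-6) + H(-7, h(-3, -5))/59) - 70) = -138*((-15/(-6) + (-5 + 3*(30 - 6*(-3))² - 7*(30 - 6*(-3)))/59) - 70) = -138*((-15*(-⅙) + (-5 + 3*(30 + 18)² - 7*(30 + 18))*(1/59)) - 70) = -138*((5/2 + (-5 + 3*48² - 7*48)*(1/59)) - 70) = -138*((5/2 + (-5 + 3*2304 - 336)*(1/59)) - 70) = -138*((5/2 + (-5 + 6912 - 336)*(1/59)) - 70) = -138*((5/2 + 6571*(1/59)) - 70) = -138*((5/2 + 6571/59) - 70) = -138*(13437/118 - 70) = -138*5177/118 = -357213/59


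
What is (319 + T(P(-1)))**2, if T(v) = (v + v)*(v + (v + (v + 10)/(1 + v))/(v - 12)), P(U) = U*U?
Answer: 12376324/121 ≈ 1.0228e+5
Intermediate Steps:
P(U) = U**2
T(v) = 2*v*(v + (v + (10 + v)/(1 + v))/(-12 + v)) (T(v) = (2*v)*(v + (v + (10 + v)/(1 + v))/(-12 + v)) = 2*v*(v + (v + (10 + v)/(1 + v))/(-12 + v)))
(319 + T(P(-1)))**2 = (319 + 2*(-1)**2*(10 + ((-1)**2)**3 - 10*(-1)**2 - 10*((-1)**2)**2)/(-12 + ((-1)**2)**2 - 11*(-1)**2))**2 = (319 + 2*1*(10 + 1**3 - 10*1 - 10*1**2)/(-12 + 1**2 - 11*1))**2 = (319 + 2*1*(10 + 1 - 10 - 10*1)/(-12 + 1 - 11))**2 = (319 + 2*1*(10 + 1 - 10 - 10)/(-22))**2 = (319 + 2*1*(-1/22)*(-9))**2 = (319 + 9/11)**2 = (3518/11)**2 = 12376324/121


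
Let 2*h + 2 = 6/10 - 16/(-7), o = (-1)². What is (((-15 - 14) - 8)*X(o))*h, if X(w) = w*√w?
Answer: -1147/70 ≈ -16.386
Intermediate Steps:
o = 1
X(w) = w^(3/2)
h = 31/70 (h = -1 + (6/10 - 16/(-7))/2 = -1 + (6*(⅒) - 16*(-⅐))/2 = -1 + (⅗ + 16/7)/2 = -1 + (½)*(101/35) = -1 + 101/70 = 31/70 ≈ 0.44286)
(((-15 - 14) - 8)*X(o))*h = (((-15 - 14) - 8)*1^(3/2))*(31/70) = ((-29 - 8)*1)*(31/70) = -37*1*(31/70) = -37*31/70 = -1147/70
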